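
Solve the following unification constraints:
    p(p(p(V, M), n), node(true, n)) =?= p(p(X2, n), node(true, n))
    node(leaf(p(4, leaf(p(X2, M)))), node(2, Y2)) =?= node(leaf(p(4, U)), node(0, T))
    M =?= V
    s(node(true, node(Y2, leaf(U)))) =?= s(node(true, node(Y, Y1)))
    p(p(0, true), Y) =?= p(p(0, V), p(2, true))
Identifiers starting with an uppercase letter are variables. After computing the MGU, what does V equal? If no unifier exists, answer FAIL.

FAIL

Decompose p/2: p(p(V, M), n) =?= p(X2, n),  node(true, n) =?= node(true, n).
Decompose p/2: p(V, M) =?= X2,  n =?= n.
Bind X2 := p(V, M); substituting into the one remaining equation that mentions X2 gives: node(leaf(p(4, leaf(p(p(V, M), M)))), node(2, Y2)) =?= node(leaf(p(4, U)), node(0, T)).
Delete trivial equation n =?= n.
Delete trivial equation node(true, n) =?= node(true, n).
Decompose node/2: leaf(p(4, leaf(p(p(V, M), M)))) =?= leaf(p(4, U)),  node(2, Y2) =?= node(0, T).
Decompose leaf/1: p(4, leaf(p(p(V, M), M))) =?= p(4, U).
Decompose p/2: 4 =?= 4,  leaf(p(p(V, M), M)) =?= U.
Delete trivial equation 4 =?= 4.
Bind U := leaf(p(p(V, M), M)); substituting into the one remaining equation that mentions U gives: s(node(true, node(Y2, leaf(leaf(p(p(V, M), M)))))) =?= s(node(true, node(Y, Y1))).
Decompose node/2: 2 =?= 0,  Y2 =?= T.
Clash: constants 2 and 0 differ; no unifier exists.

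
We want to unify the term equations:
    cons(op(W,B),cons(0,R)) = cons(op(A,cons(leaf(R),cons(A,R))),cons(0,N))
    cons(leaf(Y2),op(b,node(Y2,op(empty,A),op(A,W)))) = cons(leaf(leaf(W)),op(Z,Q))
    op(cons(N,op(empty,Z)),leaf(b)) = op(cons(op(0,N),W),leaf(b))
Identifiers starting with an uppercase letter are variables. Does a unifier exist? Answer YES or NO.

NO

Decompose cons/2: op(W,B) = op(A,cons(leaf(R),cons(A,R))),  cons(0,R) = cons(0,N).
Decompose op/2: W = A,  B = cons(leaf(R),cons(A,R)).
Bind W := A; substituting into the 2 remaining equations that mention W gives: cons(leaf(Y2),op(b,node(Y2,op(empty,A),op(A,A)))) = cons(leaf(leaf(A)),op(Z,Q)),  op(cons(N,op(empty,Z)),leaf(b)) = op(cons(op(0,N),A),leaf(b)).
Bind B := cons(leaf(R),cons(A,R)); no other remaining equation mentions B.
Decompose cons/2: 0 = 0,  R = N.
Delete trivial equation 0 = 0.
Bind R := N; no other remaining equation mentions R. Substituting into the earlier binding gives B := cons(leaf(N),cons(A,N)).
Decompose cons/2: leaf(Y2) = leaf(leaf(A)),  op(b,node(Y2,op(empty,A),op(A,A))) = op(Z,Q).
Decompose leaf/1: Y2 = leaf(A).
Bind Y2 := leaf(A); substituting into the one remaining equation that mentions Y2 gives: op(b,node(leaf(A),op(empty,A),op(A,A))) = op(Z,Q).
Decompose op/2: b = Z,  node(leaf(A),op(empty,A),op(A,A)) = Q.
Bind Z := b; substituting into the one remaining equation that mentions Z gives: op(cons(N,op(empty,b)),leaf(b)) = op(cons(op(0,N),A),leaf(b)).
Bind Q := node(leaf(A),op(empty,A),op(A,A)); no other remaining equation mentions Q.
Decompose op/2: cons(N,op(empty,b)) = cons(op(0,N),A),  leaf(b) = leaf(b).
Decompose cons/2: N = op(0,N),  op(empty,b) = A.
Occurs check fails: N occurs in op(0,N); the equation N = op(0,N) has no finite solution.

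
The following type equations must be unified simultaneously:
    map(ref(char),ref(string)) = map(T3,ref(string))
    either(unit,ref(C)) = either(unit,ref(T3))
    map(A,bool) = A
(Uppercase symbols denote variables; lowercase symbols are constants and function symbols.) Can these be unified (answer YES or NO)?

Decompose map/2: ref(char) = T3,  ref(string) = ref(string).
Bind T3 := ref(char); substituting into the one remaining equation that mentions T3 gives: either(unit,ref(C)) = either(unit,ref(ref(char))).
Delete trivial equation ref(string) = ref(string).
Decompose either/2: unit = unit,  ref(C) = ref(ref(char)).
Delete trivial equation unit = unit.
Decompose ref/1: C = ref(char).
Bind C := ref(char); no other remaining equation mentions C.
Occurs check fails: A occurs in map(A,bool); the equation A = map(A,bool) has no finite solution.

NO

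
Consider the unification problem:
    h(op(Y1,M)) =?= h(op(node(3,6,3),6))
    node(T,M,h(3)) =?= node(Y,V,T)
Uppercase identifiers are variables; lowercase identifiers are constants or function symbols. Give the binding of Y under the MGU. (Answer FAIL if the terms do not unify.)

Decompose h/1: op(Y1,M) =?= op(node(3,6,3),6).
Decompose op/2: Y1 =?= node(3,6,3),  M =?= 6.
Bind Y1 := node(3,6,3); no other remaining equation mentions Y1.
Bind M := 6; substituting into the remaining equation gives: node(T,6,h(3)) =?= node(Y,V,T).
Decompose node/3: T =?= Y,  6 =?= V,  h(3) =?= T.
Bind T := Y; substituting into the one remaining equation that mentions T gives: h(3) =?= Y.
Bind V := 6; no other remaining equation mentions V.
Bind Y := h(3). Substituting into the earlier binding gives T := h(3).
MGU = { Y1 := node(3,6,3), M := 6, T := h(3), V := 6, Y := h(3) }, so Y := h(3).

h(3)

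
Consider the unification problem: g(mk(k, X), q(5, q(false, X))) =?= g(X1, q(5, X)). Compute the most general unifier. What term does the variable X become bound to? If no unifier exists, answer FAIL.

Decompose g/2: mk(k, X) =?= X1,  q(5, q(false, X)) =?= q(5, X).
Bind X1 := mk(k, X); no other remaining equation mentions X1.
Decompose q/2: 5 =?= 5,  q(false, X) =?= X.
Delete trivial equation 5 =?= 5.
Occurs check fails: X occurs in q(false, X); the equation X =?= q(false, X) has no finite solution.

FAIL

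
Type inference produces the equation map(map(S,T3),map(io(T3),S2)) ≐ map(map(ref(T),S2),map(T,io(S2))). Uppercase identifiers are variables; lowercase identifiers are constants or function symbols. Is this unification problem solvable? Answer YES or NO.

NO

Decompose map/2: map(S,T3) ≐ map(ref(T),S2),  map(io(T3),S2) ≐ map(T,io(S2)).
Decompose map/2: S ≐ ref(T),  T3 ≐ S2.
Bind S := ref(T); no other remaining equation mentions S.
Bind T3 := S2; substituting into the remaining equation gives: map(io(S2),S2) ≐ map(T,io(S2)).
Decompose map/2: io(S2) ≐ T,  S2 ≐ io(S2).
Bind T := io(S2); no other remaining equation mentions T. Substituting into the earlier binding gives S := ref(io(S2)).
Occurs check fails: S2 occurs in io(S2); the equation S2 ≐ io(S2) has no finite solution.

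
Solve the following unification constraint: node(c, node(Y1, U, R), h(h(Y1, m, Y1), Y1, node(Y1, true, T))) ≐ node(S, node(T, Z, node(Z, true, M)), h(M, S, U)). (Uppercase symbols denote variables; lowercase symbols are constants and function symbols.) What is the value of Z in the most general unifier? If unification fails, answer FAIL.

Decompose node/3: c ≐ S,  node(Y1, U, R) ≐ node(T, Z, node(Z, true, M)),  h(h(Y1, m, Y1), Y1, node(Y1, true, T)) ≐ h(M, S, U).
Bind S := c; substituting into the one remaining equation that mentions S gives: h(h(Y1, m, Y1), Y1, node(Y1, true, T)) ≐ h(M, c, U).
Decompose node/3: Y1 ≐ T,  U ≐ Z,  R ≐ node(Z, true, M).
Bind Y1 := T; substituting into the one remaining equation that mentions Y1 gives: h(h(T, m, T), T, node(T, true, T)) ≐ h(M, c, U).
Bind U := Z; substituting into the one remaining equation that mentions U gives: h(h(T, m, T), T, node(T, true, T)) ≐ h(M, c, Z).
Bind R := node(Z, true, M); no other remaining equation mentions R.
Decompose h/3: h(T, m, T) ≐ M,  T ≐ c,  node(T, true, T) ≐ Z.
Bind M := h(T, m, T); no other remaining equation mentions M. Substituting into the earlier binding gives R := node(Z, true, h(T, m, T)).
Bind T := c; substituting into the remaining equation gives: node(c, true, c) ≐ Z. Substituting into the earlier bindings gives Y1 := c, R := node(Z, true, h(c, m, c)), M := h(c, m, c).
Bind Z := node(c, true, c). Substituting into the earlier bindings gives U := node(c, true, c), R := node(node(c, true, c), true, h(c, m, c)).
MGU = { S ↦ c, Y1 ↦ c, U ↦ node(c, true, c), R ↦ node(node(c, true, c), true, h(c, m, c)), M ↦ h(c, m, c), T ↦ c, Z ↦ node(c, true, c) }, so Z ↦ node(c, true, c).

node(c, true, c)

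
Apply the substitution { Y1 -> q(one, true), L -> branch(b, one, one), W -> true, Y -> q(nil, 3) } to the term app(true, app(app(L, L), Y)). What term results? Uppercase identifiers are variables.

Replace each occurrence of L with branch(b, one, one).
Replace each occurrence of Y with q(nil, 3).
Result: app(true, app(app(branch(b, one, one), branch(b, one, one)), q(nil, 3))).

app(true, app(app(branch(b, one, one), branch(b, one, one)), q(nil, 3)))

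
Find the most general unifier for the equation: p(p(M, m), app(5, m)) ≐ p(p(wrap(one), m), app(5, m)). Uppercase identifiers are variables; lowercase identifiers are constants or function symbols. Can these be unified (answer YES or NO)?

Decompose p/2: p(M, m) ≐ p(wrap(one), m),  app(5, m) ≐ app(5, m).
Decompose p/2: M ≐ wrap(one),  m ≐ m.
Bind M := wrap(one); no other remaining equation mentions M.
Delete trivial equation m ≐ m.
Delete trivial equation app(5, m) ≐ app(5, m).
No equations remain and no clash or occurs-check failure arose, so a unifier exists.

YES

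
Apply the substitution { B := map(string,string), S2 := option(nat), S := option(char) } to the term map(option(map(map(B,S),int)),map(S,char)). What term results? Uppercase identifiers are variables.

Replace each occurrence of B with map(string,string).
Replace each occurrence of S with option(char).
Result: map(option(map(map(map(string,string),option(char)),int)),map(option(char),char)).

map(option(map(map(map(string,string),option(char)),int)),map(option(char),char))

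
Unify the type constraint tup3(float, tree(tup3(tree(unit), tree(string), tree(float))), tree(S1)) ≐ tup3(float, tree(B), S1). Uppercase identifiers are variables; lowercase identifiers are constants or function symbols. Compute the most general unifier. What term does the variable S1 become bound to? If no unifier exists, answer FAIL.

FAIL

Decompose tup3/3: float ≐ float,  tree(tup3(tree(unit), tree(string), tree(float))) ≐ tree(B),  tree(S1) ≐ S1.
Delete trivial equation float ≐ float.
Decompose tree/1: tup3(tree(unit), tree(string), tree(float)) ≐ B.
Bind B := tup3(tree(unit), tree(string), tree(float)); no other remaining equation mentions B.
Occurs check fails: S1 occurs in tree(S1); the equation S1 ≐ tree(S1) has no finite solution.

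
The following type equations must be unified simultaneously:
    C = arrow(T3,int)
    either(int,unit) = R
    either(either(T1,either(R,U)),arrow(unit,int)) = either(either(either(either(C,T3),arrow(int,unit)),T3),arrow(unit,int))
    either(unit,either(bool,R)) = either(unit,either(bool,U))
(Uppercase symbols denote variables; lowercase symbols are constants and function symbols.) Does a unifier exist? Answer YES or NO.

Bind C := arrow(T3,int); substituting into the one remaining equation that mentions C gives: either(either(T1,either(R,U)),arrow(unit,int)) = either(either(either(either(arrow(T3,int),T3),arrow(int,unit)),T3),arrow(unit,int)).
Bind R := either(int,unit); substituting into the remaining equations gives: either(either(T1,either(either(int,unit),U)),arrow(unit,int)) = either(either(either(either(arrow(T3,int),T3),arrow(int,unit)),T3),arrow(unit,int)),  either(unit,either(bool,either(int,unit))) = either(unit,either(bool,U)).
Decompose either/2: either(T1,either(either(int,unit),U)) = either(either(either(arrow(T3,int),T3),arrow(int,unit)),T3),  arrow(unit,int) = arrow(unit,int).
Decompose either/2: T1 = either(either(arrow(T3,int),T3),arrow(int,unit)),  either(either(int,unit),U) = T3.
Bind T1 := either(either(arrow(T3,int),T3),arrow(int,unit)); no other remaining equation mentions T1.
Bind T3 := either(either(int,unit),U); no other remaining equation mentions T3. Substituting into the earlier bindings gives C := arrow(either(either(int,unit),U),int), T1 := either(either(arrow(either(either(int,unit),U),int),either(either(int,unit),U)),arrow(int,unit)).
Delete trivial equation arrow(unit,int) = arrow(unit,int).
Decompose either/2: unit = unit,  either(bool,either(int,unit)) = either(bool,U).
Delete trivial equation unit = unit.
Decompose either/2: bool = bool,  either(int,unit) = U.
Delete trivial equation bool = bool.
Bind U := either(int,unit). Substituting into the earlier bindings gives C := arrow(either(either(int,unit),either(int,unit)),int), T1 := either(either(arrow(either(either(int,unit),either(int,unit)),int),either(either(int,unit),either(int,unit))),arrow(int,unit)), T3 := either(either(int,unit),either(int,unit)).
No equations remain and no clash or occurs-check failure arose, so a unifier exists.

YES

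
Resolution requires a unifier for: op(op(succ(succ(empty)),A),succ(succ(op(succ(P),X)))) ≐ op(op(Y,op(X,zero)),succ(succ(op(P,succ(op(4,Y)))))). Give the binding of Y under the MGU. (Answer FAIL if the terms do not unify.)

Decompose op/2: op(succ(succ(empty)),A) ≐ op(Y,op(X,zero)),  succ(succ(op(succ(P),X))) ≐ succ(succ(op(P,succ(op(4,Y))))).
Decompose op/2: succ(succ(empty)) ≐ Y,  A ≐ op(X,zero).
Bind Y := succ(succ(empty)); substituting into the one remaining equation that mentions Y gives: succ(succ(op(succ(P),X))) ≐ succ(succ(op(P,succ(op(4,succ(succ(empty))))))).
Bind A := op(X,zero); no other remaining equation mentions A.
Decompose succ/1: succ(op(succ(P),X)) ≐ succ(op(P,succ(op(4,succ(succ(empty)))))).
Decompose succ/1: op(succ(P),X) ≐ op(P,succ(op(4,succ(succ(empty))))).
Decompose op/2: succ(P) ≐ P,  X ≐ succ(op(4,succ(succ(empty)))).
Occurs check fails: P occurs in succ(P); the equation P ≐ succ(P) has no finite solution.

FAIL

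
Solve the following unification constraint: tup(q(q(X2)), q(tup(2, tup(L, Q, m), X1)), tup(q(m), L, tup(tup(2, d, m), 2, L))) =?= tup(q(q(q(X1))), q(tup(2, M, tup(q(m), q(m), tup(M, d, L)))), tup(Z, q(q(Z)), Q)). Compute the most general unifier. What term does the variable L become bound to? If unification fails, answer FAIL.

q(q(q(m)))

Decompose tup/3: q(q(X2)) =?= q(q(q(X1))),  q(tup(2, tup(L, Q, m), X1)) =?= q(tup(2, M, tup(q(m), q(m), tup(M, d, L)))),  tup(q(m), L, tup(tup(2, d, m), 2, L)) =?= tup(Z, q(q(Z)), Q).
Decompose q/1: q(X2) =?= q(q(X1)).
Decompose q/1: X2 =?= q(X1).
Bind X2 := q(X1); no other remaining equation mentions X2.
Decompose q/1: tup(2, tup(L, Q, m), X1) =?= tup(2, M, tup(q(m), q(m), tup(M, d, L))).
Decompose tup/3: 2 =?= 2,  tup(L, Q, m) =?= M,  X1 =?= tup(q(m), q(m), tup(M, d, L)).
Delete trivial equation 2 =?= 2.
Bind M := tup(L, Q, m); substituting into the one remaining equation that mentions M gives: X1 =?= tup(q(m), q(m), tup(tup(L, Q, m), d, L)).
Bind X1 := tup(q(m), q(m), tup(tup(L, Q, m), d, L)); no other remaining equation mentions X1. Substituting into the earlier binding gives X2 := q(tup(q(m), q(m), tup(tup(L, Q, m), d, L))).
Decompose tup/3: q(m) =?= Z,  L =?= q(q(Z)),  tup(tup(2, d, m), 2, L) =?= Q.
Bind Z := q(m); substituting into the one remaining equation that mentions Z gives: L =?= q(q(q(m))).
Bind L := q(q(q(m))); substituting into the remaining equation gives: tup(tup(2, d, m), 2, q(q(q(m)))) =?= Q. Substituting into the earlier bindings gives X2 := q(tup(q(m), q(m), tup(tup(q(q(q(m))), Q, m), d, q(q(q(m)))))), M := tup(q(q(q(m))), Q, m), X1 := tup(q(m), q(m), tup(tup(q(q(q(m))), Q, m), d, q(q(q(m))))).
Bind Q := tup(tup(2, d, m), 2, q(q(q(m)))). Substituting into the earlier bindings gives X2 := q(tup(q(m), q(m), tup(tup(q(q(q(m))), tup(tup(2, d, m), 2, q(q(q(m)))), m), d, q(q(q(m)))))), M := tup(q(q(q(m))), tup(tup(2, d, m), 2, q(q(q(m)))), m), X1 := tup(q(m), q(m), tup(tup(q(q(q(m))), tup(tup(2, d, m), 2, q(q(q(m)))), m), d, q(q(q(m))))).
MGU = { X2 -> q(tup(q(m), q(m), tup(tup(q(q(q(m))), tup(tup(2, d, m), 2, q(q(q(m)))), m), d, q(q(q(m)))))), M -> tup(q(q(q(m))), tup(tup(2, d, m), 2, q(q(q(m)))), m), X1 -> tup(q(m), q(m), tup(tup(q(q(q(m))), tup(tup(2, d, m), 2, q(q(q(m)))), m), d, q(q(q(m))))), Z -> q(m), L -> q(q(q(m))), Q -> tup(tup(2, d, m), 2, q(q(q(m)))) }, so L -> q(q(q(m))).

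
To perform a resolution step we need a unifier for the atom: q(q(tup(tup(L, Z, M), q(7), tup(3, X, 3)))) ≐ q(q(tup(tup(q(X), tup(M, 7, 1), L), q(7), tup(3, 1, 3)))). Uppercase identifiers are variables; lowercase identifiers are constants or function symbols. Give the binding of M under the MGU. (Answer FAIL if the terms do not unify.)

Decompose q/1: q(tup(tup(L, Z, M), q(7), tup(3, X, 3))) ≐ q(tup(tup(q(X), tup(M, 7, 1), L), q(7), tup(3, 1, 3))).
Decompose q/1: tup(tup(L, Z, M), q(7), tup(3, X, 3)) ≐ tup(tup(q(X), tup(M, 7, 1), L), q(7), tup(3, 1, 3)).
Decompose tup/3: tup(L, Z, M) ≐ tup(q(X), tup(M, 7, 1), L),  q(7) ≐ q(7),  tup(3, X, 3) ≐ tup(3, 1, 3).
Decompose tup/3: L ≐ q(X),  Z ≐ tup(M, 7, 1),  M ≐ L.
Bind L := q(X); substituting into the one remaining equation that mentions L gives: M ≐ q(X).
Bind Z := tup(M, 7, 1); no other remaining equation mentions Z.
Bind M := q(X); no other remaining equation mentions M. Substituting into the earlier binding gives Z := tup(q(X), 7, 1).
Delete trivial equation q(7) ≐ q(7).
Decompose tup/3: 3 ≐ 3,  X ≐ 1,  3 ≐ 3.
Delete trivial equation 3 ≐ 3.
Bind X := 1; no other remaining equation mentions X. Substituting into the earlier bindings gives L := q(1), Z := tup(q(1), 7, 1), M := q(1).
Delete trivial equation 3 ≐ 3.
MGU = { L -> q(1), Z -> tup(q(1), 7, 1), M -> q(1), X -> 1 }, so M -> q(1).

q(1)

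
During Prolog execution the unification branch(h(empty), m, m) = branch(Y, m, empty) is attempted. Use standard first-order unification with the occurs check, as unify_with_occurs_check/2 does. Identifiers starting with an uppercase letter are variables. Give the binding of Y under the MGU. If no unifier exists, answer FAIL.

Decompose branch/3: h(empty) = Y,  m = m,  m = empty.
Bind Y := h(empty); no other remaining equation mentions Y.
Delete trivial equation m = m.
Clash: constants m and empty differ; no unifier exists.

FAIL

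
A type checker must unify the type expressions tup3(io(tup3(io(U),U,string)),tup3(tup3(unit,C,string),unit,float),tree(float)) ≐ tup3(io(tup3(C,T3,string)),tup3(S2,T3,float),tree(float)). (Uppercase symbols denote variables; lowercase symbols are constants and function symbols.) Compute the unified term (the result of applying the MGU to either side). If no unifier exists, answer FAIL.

tup3(io(tup3(io(unit),unit,string)),tup3(tup3(unit,io(unit),string),unit,float),tree(float))

Decompose tup3/3: io(tup3(io(U),U,string)) ≐ io(tup3(C,T3,string)),  tup3(tup3(unit,C,string),unit,float) ≐ tup3(S2,T3,float),  tree(float) ≐ tree(float).
Decompose io/1: tup3(io(U),U,string) ≐ tup3(C,T3,string).
Decompose tup3/3: io(U) ≐ C,  U ≐ T3,  string ≐ string.
Bind C := io(U); substituting into the one remaining equation that mentions C gives: tup3(tup3(unit,io(U),string),unit,float) ≐ tup3(S2,T3,float).
Bind U := T3; substituting into the one remaining equation that mentions U gives: tup3(tup3(unit,io(T3),string),unit,float) ≐ tup3(S2,T3,float). Substituting into the earlier binding gives C := io(T3).
Delete trivial equation string ≐ string.
Decompose tup3/3: tup3(unit,io(T3),string) ≐ S2,  unit ≐ T3,  float ≐ float.
Bind S2 := tup3(unit,io(T3),string); no other remaining equation mentions S2.
Bind T3 := unit; no other remaining equation mentions T3. Substituting into the earlier bindings gives C := io(unit), U := unit, S2 := tup3(unit,io(unit),string).
Delete trivial equation float ≐ float.
Delete trivial equation tree(float) ≐ tree(float).
Applying the MGU to either side gives tup3(io(tup3(io(unit),unit,string)),tup3(tup3(unit,io(unit),string),unit,float),tree(float)).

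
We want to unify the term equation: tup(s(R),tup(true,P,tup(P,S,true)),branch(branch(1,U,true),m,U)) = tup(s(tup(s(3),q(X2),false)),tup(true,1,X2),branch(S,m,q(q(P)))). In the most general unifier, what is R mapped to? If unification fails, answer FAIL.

Decompose tup/3: s(R) = s(tup(s(3),q(X2),false)),  tup(true,P,tup(P,S,true)) = tup(true,1,X2),  branch(branch(1,U,true),m,U) = branch(S,m,q(q(P))).
Decompose s/1: R = tup(s(3),q(X2),false).
Bind R := tup(s(3),q(X2),false); no other remaining equation mentions R.
Decompose tup/3: true = true,  P = 1,  tup(P,S,true) = X2.
Delete trivial equation true = true.
Bind P := 1; substituting into the remaining equations gives: tup(1,S,true) = X2,  branch(branch(1,U,true),m,U) = branch(S,m,q(q(1))).
Bind X2 := tup(1,S,true); no other remaining equation mentions X2. Substituting into the earlier binding gives R := tup(s(3),q(tup(1,S,true)),false).
Decompose branch/3: branch(1,U,true) = S,  m = m,  U = q(q(1)).
Bind S := branch(1,U,true); no other remaining equation mentions S. Substituting into the earlier bindings gives R := tup(s(3),q(tup(1,branch(1,U,true),true)),false), X2 := tup(1,branch(1,U,true),true).
Delete trivial equation m = m.
Bind U := q(q(1)). Substituting into the earlier bindings gives R := tup(s(3),q(tup(1,branch(1,q(q(1)),true),true)),false), X2 := tup(1,branch(1,q(q(1)),true),true), S := branch(1,q(q(1)),true).
MGU = { R := tup(s(3),q(tup(1,branch(1,q(q(1)),true),true)),false), P := 1, X2 := tup(1,branch(1,q(q(1)),true),true), S := branch(1,q(q(1)),true), U := q(q(1)) }, so R := tup(s(3),q(tup(1,branch(1,q(q(1)),true),true)),false).

tup(s(3),q(tup(1,branch(1,q(q(1)),true),true)),false)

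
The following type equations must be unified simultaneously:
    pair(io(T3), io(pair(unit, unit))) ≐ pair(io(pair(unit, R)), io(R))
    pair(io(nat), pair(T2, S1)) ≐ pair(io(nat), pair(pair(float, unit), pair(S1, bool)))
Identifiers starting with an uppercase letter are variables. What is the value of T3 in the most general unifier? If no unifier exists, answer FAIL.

FAIL

Decompose pair/2: io(T3) ≐ io(pair(unit, R)),  io(pair(unit, unit)) ≐ io(R).
Decompose io/1: T3 ≐ pair(unit, R).
Bind T3 := pair(unit, R); no other remaining equation mentions T3.
Decompose io/1: pair(unit, unit) ≐ R.
Bind R := pair(unit, unit); no other remaining equation mentions R. Substituting into the earlier binding gives T3 := pair(unit, pair(unit, unit)).
Decompose pair/2: io(nat) ≐ io(nat),  pair(T2, S1) ≐ pair(pair(float, unit), pair(S1, bool)).
Delete trivial equation io(nat) ≐ io(nat).
Decompose pair/2: T2 ≐ pair(float, unit),  S1 ≐ pair(S1, bool).
Bind T2 := pair(float, unit); no other remaining equation mentions T2.
Occurs check fails: S1 occurs in pair(S1, bool); the equation S1 ≐ pair(S1, bool) has no finite solution.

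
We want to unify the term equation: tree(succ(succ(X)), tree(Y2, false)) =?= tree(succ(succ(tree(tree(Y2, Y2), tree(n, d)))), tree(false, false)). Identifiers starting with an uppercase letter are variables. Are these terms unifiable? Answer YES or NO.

Decompose tree/2: succ(succ(X)) =?= succ(succ(tree(tree(Y2, Y2), tree(n, d)))),  tree(Y2, false) =?= tree(false, false).
Decompose succ/1: succ(X) =?= succ(tree(tree(Y2, Y2), tree(n, d))).
Decompose succ/1: X =?= tree(tree(Y2, Y2), tree(n, d)).
Bind X := tree(tree(Y2, Y2), tree(n, d)); no other remaining equation mentions X.
Decompose tree/2: Y2 =?= false,  false =?= false.
Bind Y2 := false; no other remaining equation mentions Y2. Substituting into the earlier binding gives X := tree(tree(false, false), tree(n, d)).
Delete trivial equation false =?= false.
No equations remain and no clash or occurs-check failure arose, so a unifier exists.

YES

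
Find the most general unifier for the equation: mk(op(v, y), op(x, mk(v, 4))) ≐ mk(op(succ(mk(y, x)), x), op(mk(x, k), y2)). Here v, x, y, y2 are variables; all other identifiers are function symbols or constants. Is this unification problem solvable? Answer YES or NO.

Decompose mk/2: op(v, y) ≐ op(succ(mk(y, x)), x),  op(x, mk(v, 4)) ≐ op(mk(x, k), y2).
Decompose op/2: v ≐ succ(mk(y, x)),  y ≐ x.
Bind v := succ(mk(y, x)); substituting into the one remaining equation that mentions v gives: op(x, mk(succ(mk(y, x)), 4)) ≐ op(mk(x, k), y2).
Bind y := x; substituting into the remaining equation gives: op(x, mk(succ(mk(x, x)), 4)) ≐ op(mk(x, k), y2). Substituting into the earlier binding gives v := succ(mk(x, x)).
Decompose op/2: x ≐ mk(x, k),  mk(succ(mk(x, x)), 4) ≐ y2.
Occurs check fails: x occurs in mk(x, k); the equation x ≐ mk(x, k) has no finite solution.

NO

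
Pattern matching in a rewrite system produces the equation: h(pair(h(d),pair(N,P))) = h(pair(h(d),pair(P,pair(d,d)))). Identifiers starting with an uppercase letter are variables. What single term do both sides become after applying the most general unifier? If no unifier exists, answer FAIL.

h(pair(h(d),pair(pair(d,d),pair(d,d))))

Decompose h/1: pair(h(d),pair(N,P)) = pair(h(d),pair(P,pair(d,d))).
Decompose pair/2: h(d) = h(d),  pair(N,P) = pair(P,pair(d,d)).
Delete trivial equation h(d) = h(d).
Decompose pair/2: N = P,  P = pair(d,d).
Bind N := P; no other remaining equation mentions N.
Bind P := pair(d,d). Substituting into the earlier binding gives N := pair(d,d).
Applying the MGU to either side gives h(pair(h(d),pair(pair(d,d),pair(d,d)))).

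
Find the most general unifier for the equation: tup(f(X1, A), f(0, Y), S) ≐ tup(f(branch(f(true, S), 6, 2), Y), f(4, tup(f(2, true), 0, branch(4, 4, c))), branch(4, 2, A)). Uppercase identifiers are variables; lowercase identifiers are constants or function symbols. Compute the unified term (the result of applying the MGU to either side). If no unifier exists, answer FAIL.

Decompose tup/3: f(X1, A) ≐ f(branch(f(true, S), 6, 2), Y),  f(0, Y) ≐ f(4, tup(f(2, true), 0, branch(4, 4, c))),  S ≐ branch(4, 2, A).
Decompose f/2: X1 ≐ branch(f(true, S), 6, 2),  A ≐ Y.
Bind X1 := branch(f(true, S), 6, 2); no other remaining equation mentions X1.
Bind A := Y; substituting into the one remaining equation that mentions A gives: S ≐ branch(4, 2, Y).
Decompose f/2: 0 ≐ 4,  Y ≐ tup(f(2, true), 0, branch(4, 4, c)).
Clash: constants 0 and 4 differ; no unifier exists.

FAIL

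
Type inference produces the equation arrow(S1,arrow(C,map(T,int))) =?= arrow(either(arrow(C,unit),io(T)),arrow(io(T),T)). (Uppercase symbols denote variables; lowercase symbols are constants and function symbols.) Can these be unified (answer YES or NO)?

Decompose arrow/2: S1 =?= either(arrow(C,unit),io(T)),  arrow(C,map(T,int)) =?= arrow(io(T),T).
Bind S1 := either(arrow(C,unit),io(T)); no other remaining equation mentions S1.
Decompose arrow/2: C =?= io(T),  map(T,int) =?= T.
Bind C := io(T); no other remaining equation mentions C. Substituting into the earlier binding gives S1 := either(arrow(io(T),unit),io(T)).
Occurs check fails: T occurs in map(T,int); the equation T =?= map(T,int) has no finite solution.

NO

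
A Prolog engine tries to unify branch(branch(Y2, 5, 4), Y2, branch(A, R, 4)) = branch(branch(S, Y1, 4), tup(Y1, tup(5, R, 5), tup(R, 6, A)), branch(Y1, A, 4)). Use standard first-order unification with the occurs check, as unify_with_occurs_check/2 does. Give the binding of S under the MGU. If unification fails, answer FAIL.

tup(5, tup(5, 5, 5), tup(5, 6, 5))

Decompose branch/3: branch(Y2, 5, 4) = branch(S, Y1, 4),  Y2 = tup(Y1, tup(5, R, 5), tup(R, 6, A)),  branch(A, R, 4) = branch(Y1, A, 4).
Decompose branch/3: Y2 = S,  5 = Y1,  4 = 4.
Bind Y2 := S; substituting into the one remaining equation that mentions Y2 gives: S = tup(Y1, tup(5, R, 5), tup(R, 6, A)).
Bind Y1 := 5; substituting into the 2 remaining equations that mention Y1 gives: S = tup(5, tup(5, R, 5), tup(R, 6, A)),  branch(A, R, 4) = branch(5, A, 4).
Delete trivial equation 4 = 4.
Bind S := tup(5, tup(5, R, 5), tup(R, 6, A)); no other remaining equation mentions S. Substituting into the earlier binding gives Y2 := tup(5, tup(5, R, 5), tup(R, 6, A)).
Decompose branch/3: A = 5,  R = A,  4 = 4.
Bind A := 5; substituting into the one remaining equation that mentions A gives: R = 5. Substituting into the earlier bindings gives Y2 := tup(5, tup(5, R, 5), tup(R, 6, 5)), S := tup(5, tup(5, R, 5), tup(R, 6, 5)).
Bind R := 5; no other remaining equation mentions R. Substituting into the earlier bindings gives Y2 := tup(5, tup(5, 5, 5), tup(5, 6, 5)), S := tup(5, tup(5, 5, 5), tup(5, 6, 5)).
Delete trivial equation 4 = 4.
MGU = { Y2 = tup(5, tup(5, 5, 5), tup(5, 6, 5)), Y1 = 5, S = tup(5, tup(5, 5, 5), tup(5, 6, 5)), A = 5, R = 5 }, so S = tup(5, tup(5, 5, 5), tup(5, 6, 5)).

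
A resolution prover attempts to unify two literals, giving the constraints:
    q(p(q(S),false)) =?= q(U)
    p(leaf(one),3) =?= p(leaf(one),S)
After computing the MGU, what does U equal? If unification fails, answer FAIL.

p(q(3),false)

Decompose q/1: p(q(S),false) =?= U.
Bind U := p(q(S),false); no other remaining equation mentions U.
Decompose p/2: leaf(one) =?= leaf(one),  3 =?= S.
Delete trivial equation leaf(one) =?= leaf(one).
Bind S := 3. Substituting into the earlier binding gives U := p(q(3),false).
MGU = { U := p(q(3),false), S := 3 }, so U := p(q(3),false).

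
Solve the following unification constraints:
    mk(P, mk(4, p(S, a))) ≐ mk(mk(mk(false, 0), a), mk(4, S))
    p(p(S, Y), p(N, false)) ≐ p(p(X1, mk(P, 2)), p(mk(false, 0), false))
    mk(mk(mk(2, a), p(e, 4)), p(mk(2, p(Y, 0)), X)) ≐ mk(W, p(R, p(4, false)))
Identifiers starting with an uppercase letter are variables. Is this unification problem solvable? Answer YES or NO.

Decompose mk/2: P ≐ mk(mk(false, 0), a),  mk(4, p(S, a)) ≐ mk(4, S).
Bind P := mk(mk(false, 0), a); substituting into the one remaining equation that mentions P gives: p(p(S, Y), p(N, false)) ≐ p(p(X1, mk(mk(mk(false, 0), a), 2)), p(mk(false, 0), false)).
Decompose mk/2: 4 ≐ 4,  p(S, a) ≐ S.
Delete trivial equation 4 ≐ 4.
Occurs check fails: S occurs in p(S, a); the equation S ≐ p(S, a) has no finite solution.

NO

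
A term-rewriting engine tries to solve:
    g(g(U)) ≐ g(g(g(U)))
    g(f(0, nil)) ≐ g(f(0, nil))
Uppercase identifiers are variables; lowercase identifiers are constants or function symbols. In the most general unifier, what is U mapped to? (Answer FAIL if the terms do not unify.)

FAIL

Decompose g/1: g(U) ≐ g(g(U)).
Decompose g/1: U ≐ g(U).
Occurs check fails: U occurs in g(U); the equation U ≐ g(U) has no finite solution.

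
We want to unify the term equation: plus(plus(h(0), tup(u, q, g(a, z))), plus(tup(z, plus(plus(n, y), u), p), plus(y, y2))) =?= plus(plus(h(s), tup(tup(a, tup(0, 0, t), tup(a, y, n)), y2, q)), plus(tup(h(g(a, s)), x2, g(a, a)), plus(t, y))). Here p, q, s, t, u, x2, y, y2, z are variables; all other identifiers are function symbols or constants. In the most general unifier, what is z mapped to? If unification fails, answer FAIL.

h(g(a, 0))

Decompose plus/2: plus(h(0), tup(u, q, g(a, z))) =?= plus(h(s), tup(tup(a, tup(0, 0, t), tup(a, y, n)), y2, q)),  plus(tup(z, plus(plus(n, y), u), p), plus(y, y2)) =?= plus(tup(h(g(a, s)), x2, g(a, a)), plus(t, y)).
Decompose plus/2: h(0) =?= h(s),  tup(u, q, g(a, z)) =?= tup(tup(a, tup(0, 0, t), tup(a, y, n)), y2, q).
Decompose h/1: 0 =?= s.
Bind s := 0; substituting into the one remaining equation that mentions s gives: plus(tup(z, plus(plus(n, y), u), p), plus(y, y2)) =?= plus(tup(h(g(a, 0)), x2, g(a, a)), plus(t, y)).
Decompose tup/3: u =?= tup(a, tup(0, 0, t), tup(a, y, n)),  q =?= y2,  g(a, z) =?= q.
Bind u := tup(a, tup(0, 0, t), tup(a, y, n)); substituting into the one remaining equation that mentions u gives: plus(tup(z, plus(plus(n, y), tup(a, tup(0, 0, t), tup(a, y, n))), p), plus(y, y2)) =?= plus(tup(h(g(a, 0)), x2, g(a, a)), plus(t, y)).
Bind q := y2; substituting into the one remaining equation that mentions q gives: g(a, z) =?= y2.
Bind y2 := g(a, z); substituting into the remaining equation gives: plus(tup(z, plus(plus(n, y), tup(a, tup(0, 0, t), tup(a, y, n))), p), plus(y, g(a, z))) =?= plus(tup(h(g(a, 0)), x2, g(a, a)), plus(t, y)). Substituting into the earlier binding gives q := g(a, z).
Decompose plus/2: tup(z, plus(plus(n, y), tup(a, tup(0, 0, t), tup(a, y, n))), p) =?= tup(h(g(a, 0)), x2, g(a, a)),  plus(y, g(a, z)) =?= plus(t, y).
Decompose tup/3: z =?= h(g(a, 0)),  plus(plus(n, y), tup(a, tup(0, 0, t), tup(a, y, n))) =?= x2,  p =?= g(a, a).
Bind z := h(g(a, 0)); substituting into the one remaining equation that mentions z gives: plus(y, g(a, h(g(a, 0)))) =?= plus(t, y). Substituting into the earlier bindings gives q := g(a, h(g(a, 0))), y2 := g(a, h(g(a, 0))).
Bind x2 := plus(plus(n, y), tup(a, tup(0, 0, t), tup(a, y, n))); no other remaining equation mentions x2.
Bind p := g(a, a); no other remaining equation mentions p.
Decompose plus/2: y =?= t,  g(a, h(g(a, 0))) =?= y.
Bind y := t; substituting into the remaining equation gives: g(a, h(g(a, 0))) =?= t. Substituting into the earlier bindings gives u := tup(a, tup(0, 0, t), tup(a, t, n)), x2 := plus(plus(n, t), tup(a, tup(0, 0, t), tup(a, t, n))).
Bind t := g(a, h(g(a, 0))). Substituting into the earlier bindings gives u := tup(a, tup(0, 0, g(a, h(g(a, 0)))), tup(a, g(a, h(g(a, 0))), n)), x2 := plus(plus(n, g(a, h(g(a, 0)))), tup(a, tup(0, 0, g(a, h(g(a, 0)))), tup(a, g(a, h(g(a, 0))), n))), y := g(a, h(g(a, 0))).
MGU = { s := 0, u := tup(a, tup(0, 0, g(a, h(g(a, 0)))), tup(a, g(a, h(g(a, 0))), n)), q := g(a, h(g(a, 0))), y2 := g(a, h(g(a, 0))), z := h(g(a, 0)), x2 := plus(plus(n, g(a, h(g(a, 0)))), tup(a, tup(0, 0, g(a, h(g(a, 0)))), tup(a, g(a, h(g(a, 0))), n))), p := g(a, a), y := g(a, h(g(a, 0))), t := g(a, h(g(a, 0))) }, so z := h(g(a, 0)).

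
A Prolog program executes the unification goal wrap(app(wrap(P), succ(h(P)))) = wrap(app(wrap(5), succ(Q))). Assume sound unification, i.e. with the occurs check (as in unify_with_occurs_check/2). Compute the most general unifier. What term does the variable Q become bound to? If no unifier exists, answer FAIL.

h(5)

Decompose wrap/1: app(wrap(P), succ(h(P))) = app(wrap(5), succ(Q)).
Decompose app/2: wrap(P) = wrap(5),  succ(h(P)) = succ(Q).
Decompose wrap/1: P = 5.
Bind P := 5; substituting into the remaining equation gives: succ(h(5)) = succ(Q).
Decompose succ/1: h(5) = Q.
Bind Q := h(5).
MGU = { P -> 5, Q -> h(5) }, so Q -> h(5).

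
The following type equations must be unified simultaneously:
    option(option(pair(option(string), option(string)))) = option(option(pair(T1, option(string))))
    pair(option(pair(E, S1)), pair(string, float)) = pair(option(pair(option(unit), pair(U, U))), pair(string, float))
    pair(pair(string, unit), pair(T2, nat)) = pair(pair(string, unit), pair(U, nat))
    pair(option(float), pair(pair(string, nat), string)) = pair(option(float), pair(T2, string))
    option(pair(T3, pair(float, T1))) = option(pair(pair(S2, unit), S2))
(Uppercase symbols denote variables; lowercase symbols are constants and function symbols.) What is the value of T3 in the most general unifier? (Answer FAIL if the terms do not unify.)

Decompose option/1: option(pair(option(string), option(string))) = option(pair(T1, option(string))).
Decompose option/1: pair(option(string), option(string)) = pair(T1, option(string)).
Decompose pair/2: option(string) = T1,  option(string) = option(string).
Bind T1 := option(string); substituting into the one remaining equation that mentions T1 gives: option(pair(T3, pair(float, option(string)))) = option(pair(pair(S2, unit), S2)).
Delete trivial equation option(string) = option(string).
Decompose pair/2: option(pair(E, S1)) = option(pair(option(unit), pair(U, U))),  pair(string, float) = pair(string, float).
Decompose option/1: pair(E, S1) = pair(option(unit), pair(U, U)).
Decompose pair/2: E = option(unit),  S1 = pair(U, U).
Bind E := option(unit); no other remaining equation mentions E.
Bind S1 := pair(U, U); no other remaining equation mentions S1.
Delete trivial equation pair(string, float) = pair(string, float).
Decompose pair/2: pair(string, unit) = pair(string, unit),  pair(T2, nat) = pair(U, nat).
Delete trivial equation pair(string, unit) = pair(string, unit).
Decompose pair/2: T2 = U,  nat = nat.
Bind T2 := U; substituting into the one remaining equation that mentions T2 gives: pair(option(float), pair(pair(string, nat), string)) = pair(option(float), pair(U, string)).
Delete trivial equation nat = nat.
Decompose pair/2: option(float) = option(float),  pair(pair(string, nat), string) = pair(U, string).
Delete trivial equation option(float) = option(float).
Decompose pair/2: pair(string, nat) = U,  string = string.
Bind U := pair(string, nat); no other remaining equation mentions U. Substituting into the earlier bindings gives S1 := pair(pair(string, nat), pair(string, nat)), T2 := pair(string, nat).
Delete trivial equation string = string.
Decompose option/1: pair(T3, pair(float, option(string))) = pair(pair(S2, unit), S2).
Decompose pair/2: T3 = pair(S2, unit),  pair(float, option(string)) = S2.
Bind T3 := pair(S2, unit); no other remaining equation mentions T3.
Bind S2 := pair(float, option(string)). Substituting into the earlier binding gives T3 := pair(pair(float, option(string)), unit).
MGU = { T1 -> option(string), E -> option(unit), S1 -> pair(pair(string, nat), pair(string, nat)), T2 -> pair(string, nat), U -> pair(string, nat), T3 -> pair(pair(float, option(string)), unit), S2 -> pair(float, option(string)) }, so T3 -> pair(pair(float, option(string)), unit).

pair(pair(float, option(string)), unit)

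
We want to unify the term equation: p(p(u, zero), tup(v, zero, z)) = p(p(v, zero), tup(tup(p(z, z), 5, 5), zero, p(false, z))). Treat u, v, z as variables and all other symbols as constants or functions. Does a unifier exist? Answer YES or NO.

Decompose p/2: p(u, zero) = p(v, zero),  tup(v, zero, z) = tup(tup(p(z, z), 5, 5), zero, p(false, z)).
Decompose p/2: u = v,  zero = zero.
Bind u := v; no other remaining equation mentions u.
Delete trivial equation zero = zero.
Decompose tup/3: v = tup(p(z, z), 5, 5),  zero = zero,  z = p(false, z).
Bind v := tup(p(z, z), 5, 5); no other remaining equation mentions v. Substituting into the earlier binding gives u := tup(p(z, z), 5, 5).
Delete trivial equation zero = zero.
Occurs check fails: z occurs in p(false, z); the equation z = p(false, z) has no finite solution.

NO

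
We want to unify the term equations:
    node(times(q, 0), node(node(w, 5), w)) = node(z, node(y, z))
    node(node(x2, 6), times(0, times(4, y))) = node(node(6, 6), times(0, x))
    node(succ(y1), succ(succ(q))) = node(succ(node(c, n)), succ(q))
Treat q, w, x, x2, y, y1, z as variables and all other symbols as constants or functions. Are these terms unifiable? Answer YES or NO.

NO

Decompose node/2: times(q, 0) = z,  node(node(w, 5), w) = node(y, z).
Bind z := times(q, 0); substituting into the one remaining equation that mentions z gives: node(node(w, 5), w) = node(y, times(q, 0)).
Decompose node/2: node(w, 5) = y,  w = times(q, 0).
Bind y := node(w, 5); substituting into the one remaining equation that mentions y gives: node(node(x2, 6), times(0, times(4, node(w, 5)))) = node(node(6, 6), times(0, x)).
Bind w := times(q, 0); substituting into the one remaining equation that mentions w gives: node(node(x2, 6), times(0, times(4, node(times(q, 0), 5)))) = node(node(6, 6), times(0, x)). Substituting into the earlier binding gives y := node(times(q, 0), 5).
Decompose node/2: node(x2, 6) = node(6, 6),  times(0, times(4, node(times(q, 0), 5))) = times(0, x).
Decompose node/2: x2 = 6,  6 = 6.
Bind x2 := 6; no other remaining equation mentions x2.
Delete trivial equation 6 = 6.
Decompose times/2: 0 = 0,  times(4, node(times(q, 0), 5)) = x.
Delete trivial equation 0 = 0.
Bind x := times(4, node(times(q, 0), 5)); no other remaining equation mentions x.
Decompose node/2: succ(y1) = succ(node(c, n)),  succ(succ(q)) = succ(q).
Decompose succ/1: y1 = node(c, n).
Bind y1 := node(c, n); no other remaining equation mentions y1.
Decompose succ/1: succ(q) = q.
Occurs check fails: q occurs in succ(q); the equation q = succ(q) has no finite solution.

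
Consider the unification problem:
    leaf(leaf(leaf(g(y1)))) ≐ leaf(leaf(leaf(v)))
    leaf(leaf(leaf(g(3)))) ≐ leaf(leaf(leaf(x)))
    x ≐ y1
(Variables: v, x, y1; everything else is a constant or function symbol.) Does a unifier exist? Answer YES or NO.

YES

Decompose leaf/1: leaf(leaf(g(y1))) ≐ leaf(leaf(v)).
Decompose leaf/1: leaf(g(y1)) ≐ leaf(v).
Decompose leaf/1: g(y1) ≐ v.
Bind v := g(y1); no other remaining equation mentions v.
Decompose leaf/1: leaf(leaf(g(3))) ≐ leaf(leaf(x)).
Decompose leaf/1: leaf(g(3)) ≐ leaf(x).
Decompose leaf/1: g(3) ≐ x.
Bind x := g(3); substituting into the remaining equation gives: g(3) ≐ y1.
Bind y1 := g(3). Substituting into the earlier binding gives v := g(g(3)).
No equations remain and no clash or occurs-check failure arose, so a unifier exists.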